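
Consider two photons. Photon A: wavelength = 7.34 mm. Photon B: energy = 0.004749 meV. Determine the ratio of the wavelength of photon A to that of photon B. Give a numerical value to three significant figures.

λ_A = 0.007340 m (from wavelength = 7.34 mm, via λ given directly).
λ_B = 0.2611 m (from energy = 0.004749 meV, via λ = hc/E).
Ratio = 0.007340 / 0.2611 = 0.0281.

0.0281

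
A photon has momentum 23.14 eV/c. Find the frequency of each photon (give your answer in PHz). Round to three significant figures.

5.60 PHz

(h = 6.62607015e-34 J·s, c = 2.99792458e8 m/s, 1 eV = 1.602176634e-19 J.)
In SI units: p = 23.14 eV/c = 1.2367e-26 kg·m/s.
The photon relation is f = pc/h, giving f = 5.595e15 Hz.
Converting to PHz: f = 5.595 PHz ≈ 5.60 PHz.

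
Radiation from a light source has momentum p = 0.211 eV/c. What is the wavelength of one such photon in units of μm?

Use h = 6.62607015e-34 J·s, c = 2.99792458e8 m/s, 1 eV = 1.602176634e-19 J.
First convert: p = 0.211 eV/c = 1.1276e-28 kg·m/s.
The photon relation is λ = h/p, giving λ = 5.876e-6 m.
Converting to μm: λ = 5.876 μm ≈ 5.88 μm.

5.88 μm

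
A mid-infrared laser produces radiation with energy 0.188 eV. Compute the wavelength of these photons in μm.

6.59 μm

In SI units: E = 0.188 eV = 3.0121e-20 J.
Since λ = hc/E for a photon, λ = 6.595e-6 m.
Converting to μm: λ = 6.595 μm ≈ 6.59 μm.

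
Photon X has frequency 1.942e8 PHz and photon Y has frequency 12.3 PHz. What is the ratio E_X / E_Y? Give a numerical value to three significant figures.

E_X = 1.287e-10 J (from frequency = 1.942e8 PHz, via E = hf).
E_Y = 8.150e-18 J (from frequency = 12.3 PHz, via E = hf).
Ratio = 1.287e-10 / 8.150e-18 = 1.58e7.

1.58e7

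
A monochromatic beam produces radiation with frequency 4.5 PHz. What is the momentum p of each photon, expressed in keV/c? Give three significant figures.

0.0186 keV/c

Take h = 6.62607015 × 10^-34 J·s, c = 2.99792458 × 10^8 m/s, 1 eV = 1.602176634 × 10^-19 J.
Convert to SI: f = 4.5 PHz = 4.5 × 10^15 Hz.
Since p = hf/c for a photon, p = 9.946 × 10^-27 kg·m/s.
Converting to keV/c: p = 0.01861 keV/c ≈ 0.0186 keV/c.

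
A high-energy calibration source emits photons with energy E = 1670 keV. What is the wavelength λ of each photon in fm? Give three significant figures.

Use h = 6.62607015e-34 J·s, c = 2.99792458e8 m/s, 1 eV = 1.602176634e-19 J.
Convert to SI: E = 1670 keV = 2.6756e-13 J.
For a photon λ = hc/E, so λ = 7.424e-13 m.
Converting to fm: λ = 742.4 fm ≈ 742 fm.

742 fm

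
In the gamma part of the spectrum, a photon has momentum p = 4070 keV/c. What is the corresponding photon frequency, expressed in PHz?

9.84e5 PHz

(h = 6.62607015e-34 J·s, c = 2.99792458e8 m/s, 1 eV = 1.602176634e-19 J.)
Convert to SI: p = 4070 keV/c = 2.1751e-21 kg·m/s.
Apply f = pc/h: f = 9.841e20 Hz.
Converting to PHz: f = 984100 PHz ≈ 9.84e5 PHz.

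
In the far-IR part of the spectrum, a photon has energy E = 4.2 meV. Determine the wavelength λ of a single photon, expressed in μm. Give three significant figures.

295 μm

Use h = 6.62607015·10^-34 J·s, c = 2.99792458·10^8 m/s, 1 eV = 1.602176634·10^-19 J.
Convert to SI: E = 4.2 meV = 6.7291·10^-22 J.
For a photon λ = hc/E, so λ = 2.952·10^-4 m.
Converting to μm: λ = 295.2 μm ≈ 295 μm.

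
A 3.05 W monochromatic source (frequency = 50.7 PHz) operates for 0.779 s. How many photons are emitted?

7.07e16 photons

Total energy: E_total = P·t = 3.05 × 0.779 = 2.376 J.
Per-photon energy: E = 3.359e-17 J.
N = E_total / E_photon = 7.07e16.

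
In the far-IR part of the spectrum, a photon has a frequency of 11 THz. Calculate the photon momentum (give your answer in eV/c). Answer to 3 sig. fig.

0.0455 eV/c

Use h = 6.62607015 × 10^-34 J·s, c = 2.99792458 × 10^8 m/s, 1 eV = 1.602176634 × 10^-19 J.
Convert to SI: f = 11 THz = 1.1 × 10^13 Hz.
The photon relation is p = hf/c, giving p = 2.431 × 10^-29 kg·m/s.
Converting to eV/c: p = 0.04549 eV/c ≈ 0.0455 eV/c.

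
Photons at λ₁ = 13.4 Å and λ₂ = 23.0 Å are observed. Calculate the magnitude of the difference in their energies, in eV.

386 eV

Using E = hc/λ: E₁ = 1.482e-16 J, E₂ = 8.637e-17 J.
|ΔE| = |1.482e-16 − 8.637e-17| = 6.19e-17 J = 386 eV.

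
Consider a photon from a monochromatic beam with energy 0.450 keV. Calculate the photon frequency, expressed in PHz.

(h = 6.62607015e-34 J·s, 1 eV = 1.602176634e-19 J.)
In SI units: E = 0.450 keV = 7.2098e-17 J.
Apply f = E/h: f = 1.088e17 Hz.
Converting to PHz: f = 108.8 PHz ≈ 109 PHz.

109 PHz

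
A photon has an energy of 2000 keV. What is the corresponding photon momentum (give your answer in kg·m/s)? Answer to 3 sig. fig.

1.07 × 10^-21 kg·m/s

Use c = 2.99792458 × 10^8 m/s, 1 eV = 1.602176634 × 10^-19 J.
First convert: E = 2000 keV = 3.2044 × 10^-13 J.
For a photon p = E/c, so p = 1.069 × 10^-21 kg·m/s.
So p ≈ 1.07 × 10^-21 kg·m/s.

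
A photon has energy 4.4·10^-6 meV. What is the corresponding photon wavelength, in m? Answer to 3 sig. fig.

282 m

Use h = 6.62607015·10^-34 J·s, c = 2.99792458·10^8 m/s, 1 eV = 1.602176634·10^-19 J.
In SI units: E = 4.4·10^-6 meV = 7.0496·10^-28 J.
Since λ = hc/E for a photon, λ = 281.8 m.
So λ ≈ 282 m.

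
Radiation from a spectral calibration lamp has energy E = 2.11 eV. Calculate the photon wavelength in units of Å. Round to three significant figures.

Take h = 6.62607015e-34 J·s, c = 2.99792458e8 m/s, 1 eV = 1.602176634e-19 J.
Convert to SI: E = 2.11 eV = 3.3806e-19 J.
Since λ = hc/E for a photon, λ = 5.876e-7 m.
Converting to Å: λ = 5876 Å ≈ 5880 Å.

5880 Å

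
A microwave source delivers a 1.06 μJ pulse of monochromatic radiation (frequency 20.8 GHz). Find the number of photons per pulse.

Per-photon energy: E = 1.378·10^-23 J (from frequency = 20.8 GHz).
N = E_total / E_photon = 1.06·10^-6 J / 1.378·10^-23 J = 7.69·10^16.

7.69·10^16 photons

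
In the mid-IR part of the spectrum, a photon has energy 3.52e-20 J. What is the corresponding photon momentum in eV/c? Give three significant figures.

(c = 2.99792458e8 m/s, 1 eV = 1.602176634e-19 J.)
For a photon p = E/c, so p = 1.174e-28 kg·m/s.
Converting to eV/c: p = 0.2197 eV/c ≈ 0.220 eV/c.

0.220 eV/c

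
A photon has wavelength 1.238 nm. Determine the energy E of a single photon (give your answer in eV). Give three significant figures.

1000 eV

First convert: λ = 1.238 nm = 1.238·10^-9 m.
Since E = hc/λ for a photon, E = 1.605·10^-16 J.
Converting to eV: E = 1001 eV ≈ 1000 eV.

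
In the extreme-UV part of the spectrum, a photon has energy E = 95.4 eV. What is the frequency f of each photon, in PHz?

23.1 PHz

Use h = 6.62607015e-34 J·s, 1 eV = 1.602176634e-19 J.
First convert: E = 95.4 eV = 1.5285e-17 J.
For a photon f = E/h, so f = 2.307e16 Hz.
Converting to PHz: f = 23.07 PHz ≈ 23.1 PHz.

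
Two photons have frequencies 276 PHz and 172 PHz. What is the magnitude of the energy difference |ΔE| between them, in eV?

Using E = hf: E₁ = 1.829e-16 J, E₂ = 1.140e-16 J.
|ΔE| = |1.829e-16 − 1.140e-16| = 6.89e-17 J = 430 eV.

430 eV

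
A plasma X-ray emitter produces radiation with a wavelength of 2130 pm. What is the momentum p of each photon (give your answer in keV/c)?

0.582 keV/c

Take h = 6.62607015 × 10^-34 J·s, c = 2.99792458 × 10^8 m/s, 1 eV = 1.602176634 × 10^-19 J.
Convert to SI: λ = 2130 pm = 2.13 × 10^-9 m.
For a photon p = h/λ, so p = 3.111 × 10^-25 kg·m/s.
Converting to keV/c: p = 0.5821 keV/c ≈ 0.582 keV/c.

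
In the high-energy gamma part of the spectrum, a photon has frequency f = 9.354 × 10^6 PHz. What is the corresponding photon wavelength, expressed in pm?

Convert to SI: f = 9.354 × 10^6 PHz = 9.354 × 10^21 Hz.
Apply λ = c/f: λ = 3.205 × 10^-14 m.
Converting to pm: λ = 0.03205 pm ≈ 0.0320 pm.

0.0320 pm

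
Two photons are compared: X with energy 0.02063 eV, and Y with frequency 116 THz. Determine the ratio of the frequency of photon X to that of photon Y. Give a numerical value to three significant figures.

0.0430

f_X = 4.988 × 10^12 Hz (from energy = 0.02063 eV, via f = E/h).
f_Y = 1.160 × 10^14 Hz (from frequency = 116 THz, via f given directly).
Ratio = 4.988 × 10^12 / 1.160 × 10^14 = 0.0430.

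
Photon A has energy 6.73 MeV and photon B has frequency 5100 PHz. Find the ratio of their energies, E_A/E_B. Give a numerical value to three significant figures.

E_A = 1.078 × 10^-12 J (from energy = 6.73 MeV, via E given directly).
E_B = 3.379 × 10^-15 J (from frequency = 5100 PHz, via E = hf).
Ratio = 1.078 × 10^-12 / 3.379 × 10^-15 = 319.

319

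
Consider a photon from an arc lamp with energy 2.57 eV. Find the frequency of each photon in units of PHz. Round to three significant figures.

0.621 PHz

Convert to SI: E = 2.57 eV = 4.1176·10^-19 J.
Since f = E/h for a photon, f = 6.214·10^14 Hz.
Converting to PHz: f = 0.6214 PHz ≈ 0.621 PHz.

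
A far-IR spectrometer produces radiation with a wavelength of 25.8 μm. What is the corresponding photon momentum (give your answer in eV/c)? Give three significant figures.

Use h = 6.62607015e-34 J·s, c = 2.99792458e8 m/s, 1 eV = 1.602176634e-19 J.
In SI units: λ = 25.8 μm = 2.58e-5 m.
For a photon p = h/λ, so p = 2.568e-29 kg·m/s.
Converting to eV/c: p = 0.04806 eV/c ≈ 0.0481 eV/c.

0.0481 eV/c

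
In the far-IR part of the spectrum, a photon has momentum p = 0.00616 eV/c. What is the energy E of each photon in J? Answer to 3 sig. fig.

9.87e-22 J

Convert to SI: p = 0.00616 eV/c = 3.2921e-30 kg·m/s.
Apply E = pc: E = 9.869e-22 J.
So E ≈ 9.87e-22 J.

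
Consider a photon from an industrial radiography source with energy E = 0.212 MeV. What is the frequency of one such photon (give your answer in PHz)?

5.13·10^4 PHz

In SI units: E = 0.212 MeV = 3.3966·10^-14 J.
For a photon f = E/h, so f = 5.126·10^19 Hz.
Converting to PHz: f = 51260 PHz ≈ 5.13·10^4 PHz.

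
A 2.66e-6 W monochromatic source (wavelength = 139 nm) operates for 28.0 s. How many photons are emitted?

5.21e13 photons

Total energy: E_total = P·t = 2.66e-6 × 28.0 = 7.448e-5 J.
Per-photon energy: E = 1.429e-18 J.
N = E_total / E_photon = 5.21e13.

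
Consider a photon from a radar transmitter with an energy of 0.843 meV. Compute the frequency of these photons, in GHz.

Take h = 6.62607015e-34 J·s, 1 eV = 1.602176634e-19 J.
Convert to SI: E = 0.843 meV = 1.3506e-22 J.
Since f = E/h for a photon, f = 2.038e11 Hz.
Converting to GHz: f = 203.8 GHz ≈ 204 GHz.

204 GHz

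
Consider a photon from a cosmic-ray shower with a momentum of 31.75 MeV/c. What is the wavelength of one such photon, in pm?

0.0391 pm

Take h = 6.62607015e-34 J·s, c = 2.99792458e8 m/s, 1 eV = 1.602176634e-19 J.
In SI units: p = 31.75 MeV/c = 1.6968e-20 kg·m/s.
For a photon λ = h/p, so λ = 3.905e-14 m.
Converting to pm: λ = 0.03905 pm ≈ 0.0391 pm.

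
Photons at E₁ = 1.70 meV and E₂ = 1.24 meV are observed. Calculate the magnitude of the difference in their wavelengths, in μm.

271 μm

Using λ = hc/E: λ₁ = 7.293 × 10^-4 m, λ₂ = 9.999 × 10^-4 m.
|Δλ| = |7.293 × 10^-4 − 9.999 × 10^-4| = 2.71 × 10^-4 m = 271 μm.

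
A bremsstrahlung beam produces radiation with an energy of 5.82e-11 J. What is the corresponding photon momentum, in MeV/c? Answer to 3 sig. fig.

The photon relation is p = E/c, giving p = 1.941e-19 kg·m/s.
Converting to MeV/c: p = 363.3 MeV/c ≈ 363 MeV/c.

363 MeV/c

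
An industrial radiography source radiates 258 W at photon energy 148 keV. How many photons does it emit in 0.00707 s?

7.69 × 10^13 photons

Total energy: E_total = P·t = 258 × 0.00707 = 1.824 J.
Per-photon energy: E = 2.371 × 10^-14 J.
N = E_total / E_photon = 7.69 × 10^13.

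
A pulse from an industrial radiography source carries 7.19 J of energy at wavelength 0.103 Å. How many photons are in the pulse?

3.73e14 photons

Per-photon energy: E = 1.929e-14 J (from wavelength = 0.103 Å).
N = E_total / E_photon = 7.19 J / 1.929e-14 J = 3.73e14.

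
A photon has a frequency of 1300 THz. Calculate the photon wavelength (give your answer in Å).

(c = 2.99792458e8 m/s.)
In SI units: f = 1300 THz = 1.30e15 Hz.
Since λ = c/f for a photon, λ = 2.306e-7 m.
Converting to Å: λ = 2306 Å ≈ 2310 Å.

2310 Å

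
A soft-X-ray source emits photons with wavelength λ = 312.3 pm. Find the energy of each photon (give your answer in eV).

3970 eV

Convert to SI: λ = 312.3 pm = 3.123 × 10^-10 m.
The photon relation is E = hc/λ, giving E = 6.361 × 10^-16 J.
Converting to eV: E = 3970 eV ≈ 3970 eV.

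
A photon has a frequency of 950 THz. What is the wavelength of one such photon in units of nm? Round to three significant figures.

316 nm

Convert to SI: f = 950 THz = 9.5e14 Hz.
The photon relation is λ = c/f, giving λ = 3.156e-7 m.
Converting to nm: λ = 315.6 nm ≈ 316 nm.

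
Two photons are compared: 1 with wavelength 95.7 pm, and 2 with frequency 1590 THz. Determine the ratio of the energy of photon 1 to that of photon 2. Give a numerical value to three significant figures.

E_1 = 2.076 × 10^-15 J (from wavelength = 95.7 pm, via E = hc/λ).
E_2 = 1.054 × 10^-18 J (from frequency = 1590 THz, via E = hf).
Ratio = 2.076 × 10^-15 / 1.054 × 10^-18 = 1970.

1970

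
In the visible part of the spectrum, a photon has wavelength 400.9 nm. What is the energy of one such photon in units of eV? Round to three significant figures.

Use h = 6.62607015 × 10^-34 J·s, c = 2.99792458 × 10^8 m/s, 1 eV = 1.602176634 × 10^-19 J.
Convert to SI: λ = 400.9 nm = 4.009 × 10^-7 m.
The photon relation is E = hc/λ, giving E = 4.955 × 10^-19 J.
Converting to eV: E = 3.093 eV ≈ 3.09 eV.

3.09 eV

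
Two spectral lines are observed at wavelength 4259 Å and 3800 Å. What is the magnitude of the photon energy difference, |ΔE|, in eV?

0.352 eV

Using E = hc/λ: E₁ = 4.6641 × 10^-19 J, E₂ = 5.2275 × 10^-19 J.
|ΔE| = |4.6641 × 10^-19 − 5.2275 × 10^-19| = 5.63 × 10^-20 J = 0.352 eV.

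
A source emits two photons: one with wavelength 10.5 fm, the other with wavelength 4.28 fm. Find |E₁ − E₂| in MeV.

172 MeV

Using E = hc/λ: E₁ = 1.892·10^-11 J, E₂ = 4.641·10^-11 J.
|ΔE| = |1.892·10^-11 − 4.641·10^-11| = 2.75·10^-11 J = 172 MeV.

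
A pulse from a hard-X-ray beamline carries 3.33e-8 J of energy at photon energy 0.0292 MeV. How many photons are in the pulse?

Per-photon energy: E = 4.678e-15 J (from energy = 0.0292 MeV).
N = E_total / E_photon = 3.33e-8 J / 4.678e-15 J = 7.12e6.

7.12e6 photons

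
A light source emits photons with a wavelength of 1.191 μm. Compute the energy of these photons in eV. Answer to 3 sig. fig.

1.04 eV

In SI units: λ = 1.191 μm = 1.191e-6 m.
Apply E = hc/λ: E = 1.668e-19 J.
Converting to eV: E = 1.041 eV ≈ 1.04 eV.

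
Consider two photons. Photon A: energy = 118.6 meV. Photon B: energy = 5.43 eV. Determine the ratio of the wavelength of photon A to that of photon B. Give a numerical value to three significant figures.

λ_A = 1.045e-5 m (from energy = 118.6 meV, via λ = hc/E).
λ_B = 2.283e-7 m (from energy = 5.43 eV, via λ = hc/E).
Ratio = 1.045e-5 / 2.283e-7 = 45.8.

45.8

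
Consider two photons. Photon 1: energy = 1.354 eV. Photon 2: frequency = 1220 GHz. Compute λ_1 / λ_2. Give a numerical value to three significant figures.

3.73·10^-3

λ_1 = 9.157·10^-7 m (from energy = 1.354 eV, via λ = hc/E).
λ_2 = 2.457·10^-4 m (from frequency = 1220 GHz, via λ = c/f).
Ratio = 9.157·10^-7 / 2.457·10^-4 = 3.73·10^-3.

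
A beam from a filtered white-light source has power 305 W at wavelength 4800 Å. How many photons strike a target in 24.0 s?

Total energy: E_total = P·t = 305 × 24.0 = 7320 J.
Per-photon energy: E = 4.138 × 10^-19 J.
N = E_total / E_photon = 1.77 × 10^22.

1.77 × 10^22 photons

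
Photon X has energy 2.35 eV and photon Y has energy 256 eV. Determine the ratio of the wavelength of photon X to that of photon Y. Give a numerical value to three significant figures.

λ_X = 5.276·10^-7 m (from energy = 2.35 eV, via λ = hc/E).
λ_Y = 4.843·10^-9 m (from energy = 256 eV, via λ = hc/E).
Ratio = 5.276·10^-7 / 4.843·10^-9 = 109.

109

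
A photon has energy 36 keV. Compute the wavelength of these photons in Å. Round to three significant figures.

Use h = 6.62607015e-34 J·s, c = 2.99792458e8 m/s, 1 eV = 1.602176634e-19 J.
Convert to SI: E = 36 keV = 5.7678e-15 J.
Since λ = hc/E for a photon, λ = 3.444e-11 m.
Converting to Å: λ = 0.3444 Å ≈ 0.344 Å.

0.344 Å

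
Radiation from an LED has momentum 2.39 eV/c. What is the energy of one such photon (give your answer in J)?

3.83 × 10^-19 J

First convert: p = 2.39 eV/c = 1.2773 × 10^-27 kg·m/s.
Since E = pc for a photon, E = 3.829 × 10^-19 J.
So E ≈ 3.83 × 10^-19 J.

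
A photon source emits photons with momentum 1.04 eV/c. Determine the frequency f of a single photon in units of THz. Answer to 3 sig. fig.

First convert: p = 1.04 eV/c = 5.5581·10^-28 kg·m/s.
For a photon f = pc/h, so f = 2.515·10^14 Hz.
Converting to THz: f = 251.5 THz ≈ 251 THz.

251 THz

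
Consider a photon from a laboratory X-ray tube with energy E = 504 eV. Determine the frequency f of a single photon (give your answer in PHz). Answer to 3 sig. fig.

First convert: E = 504 eV = 8.0750e-17 J.
Since f = E/h for a photon, f = 1.219e17 Hz.
Converting to PHz: f = 121.9 PHz ≈ 122 PHz.

122 PHz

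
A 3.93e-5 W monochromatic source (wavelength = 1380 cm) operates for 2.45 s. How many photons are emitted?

Total energy: E_total = P·t = 3.93e-5 × 2.45 = 9.629e-5 J.
Per-photon energy: E = 1.439e-26 J.
N = E_total / E_photon = 6.69e21.

6.69e21 photons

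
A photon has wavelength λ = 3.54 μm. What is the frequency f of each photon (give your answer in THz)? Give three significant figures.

84.7 THz

(c = 2.99792458e8 m/s.)
In SI units: λ = 3.54 μm = 3.54e-6 m.
Since f = c/λ for a photon, f = 8.469e13 Hz.
Converting to THz: f = 84.69 THz ≈ 84.7 THz.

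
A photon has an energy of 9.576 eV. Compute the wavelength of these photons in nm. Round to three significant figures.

129 nm

(h = 6.62607015 × 10^-34 J·s, c = 2.99792458 × 10^8 m/s, 1 eV = 1.602176634 × 10^-19 J.)
In SI units: E = 9.576 eV = 1.5342 × 10^-18 J.
Apply λ = hc/E: λ = 1.295 × 10^-7 m.
Converting to nm: λ = 129.5 nm ≈ 129 nm.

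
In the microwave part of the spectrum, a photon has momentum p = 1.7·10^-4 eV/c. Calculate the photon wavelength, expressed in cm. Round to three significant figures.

0.729 cm

First convert: p = 1.7·10^-4 eV/c = 9.0853·10^-32 kg·m/s.
Apply λ = h/p: λ = 0.007293 m.
Converting to cm: λ = 0.7293 cm ≈ 0.729 cm.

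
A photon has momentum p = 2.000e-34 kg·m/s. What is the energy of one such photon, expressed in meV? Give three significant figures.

For a photon E = pc, so E = 5.996e-26 J.
Converting to meV: E = 3.742e-4 meV ≈ 3.74e-4 meV.

3.74e-4 meV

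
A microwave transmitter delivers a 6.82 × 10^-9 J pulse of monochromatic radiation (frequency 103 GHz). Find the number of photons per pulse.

9.99 × 10^13 photons

Per-photon energy: E = 6.825 × 10^-23 J (from frequency = 103 GHz).
N = E_total / E_photon = 6.82 × 10^-9 J / 6.825 × 10^-23 J = 9.99 × 10^13.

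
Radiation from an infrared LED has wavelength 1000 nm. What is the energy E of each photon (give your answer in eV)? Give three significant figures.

Use h = 6.62607015 × 10^-34 J·s, c = 2.99792458 × 10^8 m/s, 1 eV = 1.602176634 × 10^-19 J.
First convert: λ = 1000 nm = 1.00 × 10^-6 m.
For a photon E = hc/λ, so E = 1.986 × 10^-19 J.
Converting to eV: E = 1.240 eV ≈ 1.24 eV.

1.24 eV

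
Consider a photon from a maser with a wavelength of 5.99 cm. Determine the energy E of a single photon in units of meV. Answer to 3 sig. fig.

0.0207 meV

(h = 6.62607015e-34 J·s, c = 2.99792458e8 m/s, 1 eV = 1.602176634e-19 J.)
In SI units: λ = 5.99 cm = 0.0599 m.
For a photon E = hc/λ, so E = 3.316e-24 J.
Converting to meV: E = 0.02070 meV ≈ 0.0207 meV.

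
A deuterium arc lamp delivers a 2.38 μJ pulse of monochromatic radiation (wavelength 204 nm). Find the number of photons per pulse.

2.44 × 10^12 photons

Per-photon energy: E = 9.737 × 10^-19 J (from wavelength = 204 nm).
N = E_total / E_photon = 2.38 × 10^-6 J / 9.737 × 10^-19 J = 2.44 × 10^12.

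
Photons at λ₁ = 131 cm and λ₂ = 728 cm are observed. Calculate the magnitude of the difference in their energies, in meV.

7.76e-4 meV

Using E = hc/λ: E₁ = 1.516e-25 J, E₂ = 2.729e-26 J.
|ΔE| = |1.516e-25 − 2.729e-26| = 1.24e-25 J = 7.76e-4 meV.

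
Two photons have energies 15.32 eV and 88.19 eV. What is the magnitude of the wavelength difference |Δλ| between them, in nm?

66.9 nm

Using λ = hc/E: λ₁ = 8.0930·10^-8 m, λ₂ = 1.4059·10^-8 m.
|Δλ| = |8.0930·10^-8 − 1.4059·10^-8| = 6.69·10^-8 m = 66.9 nm.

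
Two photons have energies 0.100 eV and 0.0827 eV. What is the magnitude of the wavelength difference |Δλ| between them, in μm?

Using λ = hc/E: λ₁ = 1.240e-5 m, λ₂ = 1.499e-5 m.
|Δλ| = |1.240e-5 − 1.499e-5| = 2.59e-6 m = 2.59 μm.

2.59 μm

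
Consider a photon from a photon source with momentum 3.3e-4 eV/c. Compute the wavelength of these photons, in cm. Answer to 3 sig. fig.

Use h = 6.62607015e-34 J·s, c = 2.99792458e8 m/s, 1 eV = 1.602176634e-19 J.
Convert to SI: p = 3.3e-4 eV/c = 1.7636e-31 kg·m/s.
Since λ = h/p for a photon, λ = 0.003757 m.
Converting to cm: λ = 0.3757 cm ≈ 0.376 cm.

0.376 cm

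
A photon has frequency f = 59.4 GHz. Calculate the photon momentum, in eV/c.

2.46·10^-4 eV/c

Use h = 6.62607015·10^-34 J·s, c = 2.99792458·10^8 m/s, 1 eV = 1.602176634·10^-19 J.
Convert to SI: f = 59.4 GHz = 5.94·10^10 Hz.
Apply p = hf/c: p = 1.313·10^-31 kg·m/s.
Converting to eV/c: p = 2.457·10^-4 eV/c ≈ 2.46·10^-4 eV/c.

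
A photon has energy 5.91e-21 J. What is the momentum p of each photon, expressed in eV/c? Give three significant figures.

0.0369 eV/c

(c = 2.99792458e8 m/s, 1 eV = 1.602176634e-19 J.)
Since p = E/c for a photon, p = 1.971e-29 kg·m/s.
Converting to eV/c: p = 0.03689 eV/c ≈ 0.0369 eV/c.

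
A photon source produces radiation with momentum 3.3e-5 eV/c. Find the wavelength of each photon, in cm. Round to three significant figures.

First convert: p = 3.3e-5 eV/c = 1.7636e-32 kg·m/s.
For a photon λ = h/p, so λ = 0.03757 m.
Converting to cm: λ = 3.757 cm ≈ 3.76 cm.

3.76 cm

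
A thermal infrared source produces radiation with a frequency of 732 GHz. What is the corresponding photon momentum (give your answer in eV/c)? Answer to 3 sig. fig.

(h = 6.62607015e-34 J·s, c = 2.99792458e8 m/s, 1 eV = 1.602176634e-19 J.)
Convert to SI: f = 732 GHz = 7.32e11 Hz.
For a photon p = hf/c, so p = 1.618e-30 kg·m/s.
Converting to eV/c: p = 0.003027 eV/c ≈ 3.03e-3 eV/c.

3.03e-3 eV/c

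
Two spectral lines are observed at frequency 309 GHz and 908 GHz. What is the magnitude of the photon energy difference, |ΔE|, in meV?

Using E = hf: E₁ = 2.047e-22 J, E₂ = 6.016e-22 J.
|ΔE| = |2.047e-22 − 6.016e-22| = 3.97e-22 J = 2.48 meV.

2.48 meV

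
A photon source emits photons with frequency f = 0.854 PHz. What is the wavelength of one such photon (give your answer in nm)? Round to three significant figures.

351 nm

Convert to SI: f = 0.854 PHz = 8.54·10^14 Hz.
For a photon λ = c/f, so λ = 3.510·10^-7 m.
Converting to nm: λ = 351.0 nm ≈ 351 nm.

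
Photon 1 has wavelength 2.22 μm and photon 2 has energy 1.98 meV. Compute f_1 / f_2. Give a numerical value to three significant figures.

f_1 = 1.350e14 Hz (from wavelength = 2.22 μm, via f = c/λ).
f_2 = 4.788e11 Hz (from energy = 1.98 meV, via f = E/h).
Ratio = 1.350e14 / 4.788e11 = 282.

282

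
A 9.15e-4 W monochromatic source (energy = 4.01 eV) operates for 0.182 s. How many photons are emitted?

2.59e14 photons

Total energy: E_total = P·t = 9.15e-4 × 0.182 = 1.665e-4 J.
Per-photon energy: E = 6.425e-19 J.
N = E_total / E_photon = 2.59e14.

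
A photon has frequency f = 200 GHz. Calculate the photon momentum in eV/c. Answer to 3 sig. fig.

8.27 × 10^-4 eV/c

Take h = 6.62607015 × 10^-34 J·s, c = 2.99792458 × 10^8 m/s, 1 eV = 1.602176634 × 10^-19 J.
Convert to SI: f = 200 GHz = 2.0 × 10^11 Hz.
The photon relation is p = hf/c, giving p = 4.420 × 10^-31 kg·m/s.
Converting to eV/c: p = 8.271 × 10^-4 eV/c ≈ 8.27 × 10^-4 eV/c.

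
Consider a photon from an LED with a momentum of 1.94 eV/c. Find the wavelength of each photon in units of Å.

6390 Å

In SI units: p = 1.94 eV/c = 1.0368 × 10^-27 kg·m/s.
Apply λ = h/p: λ = 6.391 × 10^-7 m.
Converting to Å: λ = 6391 Å ≈ 6390 Å.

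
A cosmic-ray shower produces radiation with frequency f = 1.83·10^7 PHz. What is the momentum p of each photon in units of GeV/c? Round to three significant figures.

In SI units: f = 1.83·10^7 PHz = 1.83·10^22 Hz.
Apply p = hf/c: p = 4.045·10^-20 kg·m/s.
Converting to GeV/c: p = 0.07568 GeV/c ≈ 0.0757 GeV/c.

0.0757 GeV/c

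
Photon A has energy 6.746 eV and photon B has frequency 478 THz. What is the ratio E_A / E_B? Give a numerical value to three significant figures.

E_A = 1.081 × 10^-18 J (from energy = 6.746 eV, via E given directly).
E_B = 3.167 × 10^-19 J (from frequency = 478 THz, via E = hf).
Ratio = 1.081 × 10^-18 / 3.167 × 10^-19 = 3.41.

3.41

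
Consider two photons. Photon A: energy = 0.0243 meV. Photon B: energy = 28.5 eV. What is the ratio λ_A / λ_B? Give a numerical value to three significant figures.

1.17e6

λ_A = 0.05102 m (from energy = 0.0243 meV, via λ = hc/E).
λ_B = 4.350e-8 m (from energy = 28.5 eV, via λ = hc/E).
Ratio = 0.05102 / 4.350e-8 = 1.17e6.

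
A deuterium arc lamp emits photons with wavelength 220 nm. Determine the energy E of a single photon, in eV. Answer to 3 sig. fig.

Use h = 6.62607015 × 10^-34 J·s, c = 2.99792458 × 10^8 m/s, 1 eV = 1.602176634 × 10^-19 J.
Convert to SI: λ = 220 nm = 2.2 × 10^-7 m.
Since E = hc/λ for a photon, E = 9.029 × 10^-19 J.
Converting to eV: E = 5.636 eV ≈ 5.64 eV.

5.64 eV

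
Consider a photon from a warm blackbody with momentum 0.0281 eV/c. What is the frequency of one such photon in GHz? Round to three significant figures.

6790 GHz

Take h = 6.62607015e-34 J·s, c = 2.99792458e8 m/s, 1 eV = 1.602176634e-19 J.
First convert: p = 0.0281 eV/c = 1.5017e-29 kg·m/s.
For a photon f = pc/h, so f = 6.795e12 Hz.
Converting to GHz: f = 6795 GHz ≈ 6790 GHz.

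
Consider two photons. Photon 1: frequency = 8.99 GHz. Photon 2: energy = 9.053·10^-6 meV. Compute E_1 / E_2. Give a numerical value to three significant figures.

4110

E_1 = 5.957·10^-24 J (from frequency = 8.99 GHz, via E = hf).
E_2 = 1.450·10^-27 J (from energy = 9.053·10^-6 meV, via E given directly).
Ratio = 5.957·10^-24 / 1.450·10^-27 = 4110.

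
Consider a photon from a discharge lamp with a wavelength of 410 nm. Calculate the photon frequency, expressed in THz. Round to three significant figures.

731 THz

Take c = 2.99792458e8 m/s.
In SI units: λ = 410 nm = 4.1e-7 m.
For a photon f = c/λ, so f = 7.312e14 Hz.
Converting to THz: f = 731.2 THz ≈ 731 THz.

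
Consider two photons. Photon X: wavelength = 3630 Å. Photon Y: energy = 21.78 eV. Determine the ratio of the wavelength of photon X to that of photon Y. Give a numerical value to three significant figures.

6.38

λ_X = 3.630 × 10^-7 m (from wavelength = 3630 Å, via λ given directly).
λ_Y = 5.693 × 10^-8 m (from energy = 21.78 eV, via λ = hc/E).
Ratio = 3.630 × 10^-7 / 5.693 × 10^-8 = 6.38.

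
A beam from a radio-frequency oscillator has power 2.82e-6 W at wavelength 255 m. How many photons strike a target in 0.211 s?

Total energy: E_total = P·t = 2.82e-6 × 0.211 = 5.950e-7 J.
Per-photon energy: E = 7.790e-28 J.
N = E_total / E_photon = 7.64e20.

7.64e20 photons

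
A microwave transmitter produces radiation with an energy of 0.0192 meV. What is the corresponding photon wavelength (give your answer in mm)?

Use h = 6.62607015e-34 J·s, c = 2.99792458e8 m/s, 1 eV = 1.602176634e-19 J.
In SI units: E = 0.0192 meV = 3.0762e-24 J.
Since λ = hc/E for a photon, λ = 0.06458 m.
Converting to mm: λ = 64.58 mm ≈ 64.6 mm.

64.6 mm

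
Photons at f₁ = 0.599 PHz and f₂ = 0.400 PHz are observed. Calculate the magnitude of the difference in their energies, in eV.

0.823 eV

Using E = hf: E₁ = 3.969e-19 J, E₂ = 2.650e-19 J.
|ΔE| = |3.969e-19 − 2.650e-19| = 1.32e-19 J = 0.823 eV.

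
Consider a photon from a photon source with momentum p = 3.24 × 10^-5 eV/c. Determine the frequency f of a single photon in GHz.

7.83 GHz

First convert: p = 3.24 × 10^-5 eV/c = 1.7315 × 10^-32 kg·m/s.
For a photon f = pc/h, so f = 7.834 × 10^9 Hz.
Converting to GHz: f = 7.834 GHz ≈ 7.83 GHz.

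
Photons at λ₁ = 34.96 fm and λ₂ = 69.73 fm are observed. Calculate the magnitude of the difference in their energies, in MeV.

Using E = hc/λ: E₁ = 5.6821e-12 J, E₂ = 2.8488e-12 J.
|ΔE| = |5.6821e-12 − 2.8488e-12| = 2.83e-12 J = 17.7 MeV.

17.7 MeV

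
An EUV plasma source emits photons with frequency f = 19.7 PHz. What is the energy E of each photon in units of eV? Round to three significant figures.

81.5 eV

First convert: f = 19.7 PHz = 1.97e16 Hz.
Apply E = hf: E = 1.305e-17 J.
Converting to eV: E = 81.47 eV ≈ 81.5 eV.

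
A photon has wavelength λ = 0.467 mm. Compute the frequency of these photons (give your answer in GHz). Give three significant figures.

642 GHz

First convert: λ = 0.467 mm = 4.67·10^-4 m.
The photon relation is f = c/λ, giving f = 6.420·10^11 Hz.
Converting to GHz: f = 642.0 GHz ≈ 642 GHz.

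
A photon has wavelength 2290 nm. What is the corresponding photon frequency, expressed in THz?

First convert: λ = 2290 nm = 2.29 × 10^-6 m.
Since f = c/λ for a photon, f = 1.309 × 10^14 Hz.
Converting to THz: f = 130.9 THz ≈ 131 THz.

131 THz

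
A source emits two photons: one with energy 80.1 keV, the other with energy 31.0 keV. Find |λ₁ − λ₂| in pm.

Using λ = hc/E: λ₁ = 1.548 × 10^-11 m, λ₂ = 3.999 × 10^-11 m.
|Δλ| = |1.548 × 10^-11 − 3.999 × 10^-11| = 2.45 × 10^-11 m = 24.5 pm.

24.5 pm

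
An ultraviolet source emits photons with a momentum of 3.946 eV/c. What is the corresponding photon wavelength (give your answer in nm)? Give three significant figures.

Convert to SI: p = 3.946 eV/c = 2.1089 × 10^-27 kg·m/s.
The photon relation is λ = h/p, giving λ = 3.142 × 10^-7 m.
Converting to nm: λ = 314.2 nm ≈ 314 nm.

314 nm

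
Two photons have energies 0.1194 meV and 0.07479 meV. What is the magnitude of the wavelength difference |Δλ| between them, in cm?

0.619 cm

Using λ = hc/E: λ₁ = 0.010384 m, λ₂ = 0.016578 m.
|Δλ| = |0.010384 − 0.016578| = 0.00619 m = 0.619 cm.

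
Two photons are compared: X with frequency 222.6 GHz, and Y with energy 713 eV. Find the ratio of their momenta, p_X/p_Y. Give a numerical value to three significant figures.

p_X = 4.920 × 10^-31 kg·m/s (from frequency = 222.6 GHz, via p = hf/c).
p_Y = 3.810 × 10^-25 kg·m/s (from energy = 713 eV, via p = E/c).
Ratio = 4.920 × 10^-31 / 3.810 × 10^-25 = 1.29 × 10^-6.

1.29 × 10^-6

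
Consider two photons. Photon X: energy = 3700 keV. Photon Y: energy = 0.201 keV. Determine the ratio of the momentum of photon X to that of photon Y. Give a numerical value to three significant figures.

p_X = 1.977 × 10^-21 kg·m/s (from energy = 3700 keV, via p = E/c).
p_Y = 1.074 × 10^-25 kg·m/s (from energy = 0.201 keV, via p = E/c).
Ratio = 1.977 × 10^-21 / 1.074 × 10^-25 = 1.84 × 10^4.

1.84 × 10^4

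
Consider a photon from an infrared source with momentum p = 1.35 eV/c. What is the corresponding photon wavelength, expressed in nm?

(h = 6.62607015e-34 J·s, c = 2.99792458e8 m/s, 1 eV = 1.602176634e-19 J.)
In SI units: p = 1.35 eV/c = 7.2148e-28 kg·m/s.
Since λ = h/p for a photon, λ = 9.184e-7 m.
Converting to nm: λ = 918.4 nm ≈ 918 nm.

918 nm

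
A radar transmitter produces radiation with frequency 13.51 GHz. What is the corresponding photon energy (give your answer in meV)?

0.0559 meV

First convert: f = 13.51 GHz = 1.351e10 Hz.
The photon relation is E = hf, giving E = 8.952e-24 J.
Converting to meV: E = 0.05587 meV ≈ 0.0559 meV.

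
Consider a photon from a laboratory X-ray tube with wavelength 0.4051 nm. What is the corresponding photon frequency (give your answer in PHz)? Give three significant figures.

In SI units: λ = 0.4051 nm = 4.051·10^-10 m.
The photon relation is f = c/λ, giving f = 7.400·10^17 Hz.
Converting to PHz: f = 740.0 PHz ≈ 740 PHz.

740 PHz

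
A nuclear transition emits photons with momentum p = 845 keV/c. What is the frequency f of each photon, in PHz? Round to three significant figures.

In SI units: p = 845 keV/c = 4.5159 × 10^-22 kg·m/s.
Since f = pc/h for a photon, f = 2.043 × 10^20 Hz.
Converting to PHz: f = 204300 PHz ≈ 2.04 × 10^5 PHz.

2.04 × 10^5 PHz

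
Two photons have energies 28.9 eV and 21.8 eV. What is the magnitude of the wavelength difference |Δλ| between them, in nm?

14.0 nm

Using λ = hc/E: λ₁ = 4.290 × 10^-8 m, λ₂ = 5.687 × 10^-8 m.
|Δλ| = |4.290 × 10^-8 − 5.687 × 10^-8| = 1.40 × 10^-8 m = 14.0 nm.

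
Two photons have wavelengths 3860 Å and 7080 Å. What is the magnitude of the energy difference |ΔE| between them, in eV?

Using E = hc/λ: E₁ = 5.146 × 10^-19 J, E₂ = 2.806 × 10^-19 J.
|ΔE| = |5.146 × 10^-19 − 2.806 × 10^-19| = 2.34 × 10^-19 J = 1.46 eV.

1.46 eV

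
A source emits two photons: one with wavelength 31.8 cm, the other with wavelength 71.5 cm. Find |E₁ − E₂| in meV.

Using E = hc/λ: E₁ = 6.247e-25 J, E₂ = 2.778e-25 J.
|ΔE| = |6.247e-25 − 2.778e-25| = 3.47e-25 J = 2.16e-3 meV.

2.16e-3 meV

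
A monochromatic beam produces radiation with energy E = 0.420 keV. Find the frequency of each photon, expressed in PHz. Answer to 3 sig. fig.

In SI units: E = 0.420 keV = 6.7291e-17 J.
Apply f = E/h: f = 1.016e17 Hz.
Converting to PHz: f = 101.6 PHz ≈ 102 PHz.

102 PHz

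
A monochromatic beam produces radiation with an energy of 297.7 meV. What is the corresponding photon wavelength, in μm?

In SI units: E = 297.7 meV = 4.7697 × 10^-20 J.
Apply λ = hc/E: λ = 4.165 × 10^-6 m.
Converting to μm: λ = 4.165 μm ≈ 4.16 μm.

4.16 μm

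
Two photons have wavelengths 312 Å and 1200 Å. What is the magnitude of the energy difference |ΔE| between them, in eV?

Using E = hc/λ: E₁ = 6.367·10^-18 J, E₂ = 1.655·10^-18 J.
|ΔE| = |6.367·10^-18 − 1.655·10^-18| = 4.71·10^-18 J = 29.4 eV.

29.4 eV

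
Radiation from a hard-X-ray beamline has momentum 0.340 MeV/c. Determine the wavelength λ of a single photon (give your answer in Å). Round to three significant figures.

(h = 6.62607015e-34 J·s, c = 2.99792458e8 m/s, 1 eV = 1.602176634e-19 J.)
Convert to SI: p = 0.340 MeV/c = 1.8171e-22 kg·m/s.
Since λ = h/p for a photon, λ = 3.647e-12 m.
Converting to Å: λ = 0.03647 Å ≈ 0.0365 Å.

0.0365 Å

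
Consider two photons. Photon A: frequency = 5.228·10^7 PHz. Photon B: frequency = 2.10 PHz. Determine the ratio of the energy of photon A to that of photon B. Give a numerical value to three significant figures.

E_A = 3.464·10^-11 J (from frequency = 5.228·10^7 PHz, via E = hf).
E_B = 1.391·10^-18 J (from frequency = 2.10 PHz, via E = hf).
Ratio = 3.464·10^-11 / 1.391·10^-18 = 2.49·10^7.

2.49·10^7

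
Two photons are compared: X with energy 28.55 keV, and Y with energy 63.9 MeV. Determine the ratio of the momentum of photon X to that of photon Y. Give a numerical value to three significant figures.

4.47e-4

p_X = 1.526e-23 kg·m/s (from energy = 28.55 keV, via p = E/c).
p_Y = 3.415e-20 kg·m/s (from energy = 63.9 MeV, via p = E/c).
Ratio = 1.526e-23 / 3.415e-20 = 4.47e-4.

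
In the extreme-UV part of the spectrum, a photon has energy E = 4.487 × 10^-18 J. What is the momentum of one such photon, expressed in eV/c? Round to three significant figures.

Take c = 2.99792458 × 10^8 m/s, 1 eV = 1.602176634 × 10^-19 J.
Apply p = E/c: p = 1.497 × 10^-26 kg·m/s.
Converting to eV/c: p = 28.01 eV/c ≈ 28.0 eV/c.

28.0 eV/c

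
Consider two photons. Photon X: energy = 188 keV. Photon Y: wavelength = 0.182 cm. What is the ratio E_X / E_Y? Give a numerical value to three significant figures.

E_X = 3.012 × 10^-14 J (from energy = 188 keV, via E given directly).
E_Y = 1.091 × 10^-22 J (from wavelength = 0.182 cm, via E = hc/λ).
Ratio = 3.012 × 10^-14 / 1.091 × 10^-22 = 2.76 × 10^8.

2.76 × 10^8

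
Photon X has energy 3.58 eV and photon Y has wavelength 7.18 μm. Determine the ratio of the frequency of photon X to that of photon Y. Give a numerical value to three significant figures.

20.7

f_X = 8.656·10^14 Hz (from energy = 3.58 eV, via f = E/h).
f_Y = 4.175·10^13 Hz (from wavelength = 7.18 μm, via f = c/λ).
Ratio = 8.656·10^14 / 4.175·10^13 = 20.7.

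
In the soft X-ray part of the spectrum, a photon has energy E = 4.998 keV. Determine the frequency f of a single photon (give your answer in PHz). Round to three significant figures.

1210 PHz

In SI units: E = 4.998 keV = 8.0077e-16 J.
The photon relation is f = E/h, giving f = 1.209e18 Hz.
Converting to PHz: f = 1209 PHz ≈ 1210 PHz.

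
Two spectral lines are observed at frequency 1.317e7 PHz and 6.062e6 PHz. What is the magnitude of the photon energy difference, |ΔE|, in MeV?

Using E = hf: E₁ = 8.7265e-12 J, E₂ = 4.0167e-12 J.
|ΔE| = |8.7265e-12 − 4.0167e-12| = 4.71e-12 J = 29.4 MeV.

29.4 MeV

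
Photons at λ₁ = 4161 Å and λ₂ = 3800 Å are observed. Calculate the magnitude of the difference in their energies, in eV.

Using E = hc/λ: E₁ = 4.7740 × 10^-19 J, E₂ = 5.2275 × 10^-19 J.
|ΔE| = |4.7740 × 10^-19 − 5.2275 × 10^-19| = 4.54 × 10^-20 J = 0.283 eV.

0.283 eV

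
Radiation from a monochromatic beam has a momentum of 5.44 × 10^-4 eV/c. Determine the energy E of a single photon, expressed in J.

Convert to SI: p = 5.44 × 10^-4 eV/c = 2.9073 × 10^-31 kg·m/s.
Apply E = pc: E = 8.716 × 10^-23 J.
So E ≈ 8.72 × 10^-23 J.

8.72 × 10^-23 J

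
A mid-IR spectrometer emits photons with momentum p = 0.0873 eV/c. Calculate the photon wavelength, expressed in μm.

Take h = 6.62607015·10^-34 J·s, c = 2.99792458·10^8 m/s, 1 eV = 1.602176634·10^-19 J.
First convert: p = 0.0873 eV/c = 4.6656·10^-29 kg·m/s.
For a photon λ = h/p, so λ = 1.420·10^-5 m.
Converting to μm: λ = 14.20 μm ≈ 14.2 μm.

14.2 μm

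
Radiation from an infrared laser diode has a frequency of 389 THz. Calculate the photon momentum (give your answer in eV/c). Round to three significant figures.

1.61 eV/c

(h = 6.62607015 × 10^-34 J·s, c = 2.99792458 × 10^8 m/s, 1 eV = 1.602176634 × 10^-19 J.)
First convert: f = 389 THz = 3.89 × 10^14 Hz.
The photon relation is p = hf/c, giving p = 8.598 × 10^-28 kg·m/s.
Converting to eV/c: p = 1.609 eV/c ≈ 1.61 eV/c.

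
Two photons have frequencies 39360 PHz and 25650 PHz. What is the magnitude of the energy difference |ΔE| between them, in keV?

56.7 keV

Using E = hf: E₁ = 2.6080 × 10^-14 J, E₂ = 1.6996 × 10^-14 J.
|ΔE| = |2.6080 × 10^-14 − 1.6996 × 10^-14| = 9.08 × 10^-15 J = 56.7 keV.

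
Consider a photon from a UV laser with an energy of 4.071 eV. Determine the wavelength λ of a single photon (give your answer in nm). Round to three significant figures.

First convert: E = 4.071 eV = 6.5225 × 10^-19 J.
Since λ = hc/E for a photon, λ = 3.046 × 10^-7 m.
Converting to nm: λ = 304.6 nm ≈ 305 nm.

305 nm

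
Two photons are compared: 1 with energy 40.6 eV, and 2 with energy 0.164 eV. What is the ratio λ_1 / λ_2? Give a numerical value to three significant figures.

λ_1 = 3.054e-8 m (from energy = 40.6 eV, via λ = hc/E).
λ_2 = 7.560e-6 m (from energy = 0.164 eV, via λ = hc/E).
Ratio = 3.054e-8 / 7.560e-6 = 4.04e-3.

4.04e-3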